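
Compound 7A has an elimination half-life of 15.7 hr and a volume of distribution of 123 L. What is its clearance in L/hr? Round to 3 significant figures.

k = ln 2 / t½ = ln 2 / 15.7 = 0.04415 hr⁻¹
CL = k · V = 0.04415 × 123 ≈ 5.43 L/hr

5.43 L/hr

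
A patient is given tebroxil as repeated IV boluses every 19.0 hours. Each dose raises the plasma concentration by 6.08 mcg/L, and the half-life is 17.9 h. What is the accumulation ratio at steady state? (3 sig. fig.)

k = ln 2 / 17.9 = 0.03872 h⁻¹
Fraction remaining after one interval: e^(−kτ) = e^(−0.03872 × 19.0) = 0.4791
R = 1 / (1 − 0.4791) = 1 / 0.5209 ≈ 1.92

1.92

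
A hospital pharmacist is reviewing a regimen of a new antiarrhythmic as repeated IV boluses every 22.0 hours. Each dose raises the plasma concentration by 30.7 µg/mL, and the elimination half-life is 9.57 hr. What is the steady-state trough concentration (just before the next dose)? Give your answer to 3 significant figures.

k = ln 2 / 9.57 = 0.07243 hr⁻¹
Fraction remaining after one interval: e^(−kτ) = e^(−0.07243 × 22.0) = 0.2032
R = 1 / (1 − 0.2032) = 1.255
Css,max = 30.7 × 1.255 = 38.53 µg/mL
Css,min = Css,max × e^(−kτ) = 38.53 × 0.2032 ≈ 7.83 µg/mL

7.83 µg/mL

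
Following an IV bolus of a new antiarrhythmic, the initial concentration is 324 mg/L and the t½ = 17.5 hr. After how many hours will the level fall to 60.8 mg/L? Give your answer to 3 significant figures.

k = ln 2 / 17.5 = 0.03961 hr⁻¹
C(t) = C₀ e^(−kt)  ⇒  t = ln(C₀/C) / k
t = ln(324/60.8) / 0.03961 = 1.673 / 0.03961 ≈ 42.2 hours

42.2 hours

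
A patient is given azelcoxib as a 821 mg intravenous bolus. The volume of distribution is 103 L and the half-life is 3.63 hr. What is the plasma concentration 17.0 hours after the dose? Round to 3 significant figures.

0.310 µg/mL

C₀ = dose / V = 821 / 103 = 7.971 µg/mL
k = ln 2 / 3.63 = 0.1909 hr⁻¹
C(t) = C₀ e^(−kt) = 7.971 × e^(−0.1909 × 17.0) = 7.971 × e^(−3.246) = 7.971 × 0.03892 ≈ 0.310 µg/mL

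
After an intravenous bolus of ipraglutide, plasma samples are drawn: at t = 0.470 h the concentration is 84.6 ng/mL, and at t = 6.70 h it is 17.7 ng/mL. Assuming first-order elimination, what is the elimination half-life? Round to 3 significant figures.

k = ln(C₁/C₂) / (t₂ − t₁) = ln(84.6/17.7) / (6.70 − 0.470)
  = 1.564 / 6.230 = 0.2511 h⁻¹
t½ = ln 2 / k = ln 2 / 0.2511 ≈ 2.76 hours

2.76 hours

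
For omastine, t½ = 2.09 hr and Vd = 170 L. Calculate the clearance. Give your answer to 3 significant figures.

k = ln 2 / t½ = ln 2 / 2.09 = 0.3316 hr⁻¹
CL = k · V = 0.3316 × 170 ≈ 56.4 L/hr

56.4 L/hr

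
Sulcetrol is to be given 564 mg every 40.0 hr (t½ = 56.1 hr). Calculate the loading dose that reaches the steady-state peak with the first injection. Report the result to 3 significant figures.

1450 mg

k = ln 2 / 56.1 = 0.01236 hr⁻¹
Accumulation ratio R = 1 / (1 − e^(−kτ)) = 1 / (1 − e^(−0.01236×40.0)) = 1 / (1 − 0.6100) = 2.564
Loading dose = maintenance dose × R = 564 × 2.564 ≈ 1450 mg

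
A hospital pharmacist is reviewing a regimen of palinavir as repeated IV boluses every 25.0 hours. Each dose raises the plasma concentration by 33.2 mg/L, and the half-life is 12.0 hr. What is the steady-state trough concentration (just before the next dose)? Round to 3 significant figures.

10.3 mg/L

k = ln 2 / 12.0 = 0.05776 hr⁻¹
Fraction remaining after one interval: e^(−kτ) = e^(−0.05776 × 25.0) = 0.2360
R = 1 / (1 − 0.2360) = 1.309
Css,max = 33.2 × 1.309 = 43.45 mg/L
Css,min = Css,max × e^(−kτ) = 43.45 × 0.2360 ≈ 10.3 mg/L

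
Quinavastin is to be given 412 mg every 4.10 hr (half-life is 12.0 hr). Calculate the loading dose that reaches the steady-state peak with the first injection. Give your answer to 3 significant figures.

k = ln 2 / 12.0 = 0.05776 hr⁻¹
Accumulation ratio R = 1 / (1 − e^(−kτ)) = 1 / (1 − e^(−0.05776×4.10)) = 1 / (1 − 0.7891) = 4.742
Loading dose = maintenance dose × R = 412 × 4.742 ≈ 1950 mg

1950 mg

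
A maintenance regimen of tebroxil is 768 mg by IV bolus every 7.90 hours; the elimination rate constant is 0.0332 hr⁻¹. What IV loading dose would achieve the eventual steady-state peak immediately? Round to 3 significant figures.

3330 mg

Accumulation ratio R = 1 / (1 − e^(−kτ)) = 1 / (1 − e^(−0.03320×7.90)) = 1 / (1 − 0.7693) = 4.335
Loading dose = maintenance dose × R = 768 × 4.335 ≈ 3330 mg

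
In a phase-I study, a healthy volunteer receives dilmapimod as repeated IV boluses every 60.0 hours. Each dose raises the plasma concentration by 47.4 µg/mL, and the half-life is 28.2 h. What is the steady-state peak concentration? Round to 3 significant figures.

k = ln 2 / 28.2 = 0.02458 h⁻¹
Fraction remaining after one interval: e^(−kτ) = e^(−0.02458 × 60.0) = 0.2288
R = 1 / (1 − 0.2288) = 1.297
Css,max = 47.4 × 1.297 ≈ 61.5 µg/mL

61.5 µg/mL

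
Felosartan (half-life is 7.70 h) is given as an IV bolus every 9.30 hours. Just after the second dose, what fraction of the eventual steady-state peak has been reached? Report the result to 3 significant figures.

k = ln 2 / 7.70 = 0.09002 h⁻¹
f_n = 1 − e^(−nkτ) = 1 − e^(−2 × 0.09002 × 9.30) = 1 − e^(−1.674) = 1 − 0.1874 ≈ 0.813

0.813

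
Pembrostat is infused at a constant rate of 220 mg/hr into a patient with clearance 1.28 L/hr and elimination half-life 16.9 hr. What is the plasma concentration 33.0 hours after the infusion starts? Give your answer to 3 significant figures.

127 µg/mL

Css = rate / CL = 220 / 1.28 = 171.9 µg/mL
k = ln 2 / 16.9 = 0.04101 hr⁻¹
C(t) = Css (1 − e^(−kt)) = 171.9 × (1 − e^(−1.353)) = 171.9 × 0.7417 ≈ 127 µg/mL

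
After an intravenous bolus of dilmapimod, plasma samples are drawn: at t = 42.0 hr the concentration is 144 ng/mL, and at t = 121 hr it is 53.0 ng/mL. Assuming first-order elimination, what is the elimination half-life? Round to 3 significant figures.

k = ln(C₁/C₂) / (t₂ − t₁) = ln(144/53.0) / (121 − 42.0)
  = 0.9995 / 79.00 = 0.01265 hr⁻¹
t½ = ln 2 / k = ln 2 / 0.01265 ≈ 54.8 hours

54.8 hours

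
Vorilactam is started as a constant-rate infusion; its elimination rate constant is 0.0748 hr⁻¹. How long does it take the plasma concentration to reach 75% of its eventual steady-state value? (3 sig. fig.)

f = 1 − e^(−kt)  ⇒  t = −ln(1 − f) / k
t = −ln(1 − 0.75) / 0.07480 = 1.386 / 0.07480 ≈ 18.5 hours

18.5 hours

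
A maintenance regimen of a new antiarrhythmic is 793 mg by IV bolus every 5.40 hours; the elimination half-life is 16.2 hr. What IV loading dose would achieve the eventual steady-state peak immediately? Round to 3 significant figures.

3840 mg

k = ln 2 / 16.2 = 0.04279 hr⁻¹
Accumulation ratio R = 1 / (1 − e^(−kτ)) = 1 / (1 − e^(−0.04279×5.40)) = 1 / (1 − 0.7937) = 4.847
Loading dose = maintenance dose × R = 793 × 4.847 ≈ 3840 mg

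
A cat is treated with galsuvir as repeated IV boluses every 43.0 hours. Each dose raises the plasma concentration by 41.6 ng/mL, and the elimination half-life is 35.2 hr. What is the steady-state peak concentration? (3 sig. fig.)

72.8 ng/mL

k = ln 2 / 35.2 = 0.01969 hr⁻¹
Fraction remaining after one interval: e^(−kτ) = e^(−0.01969 × 43.0) = 0.4288
R = 1 / (1 − 0.4288) = 1.751
Css,max = 41.6 × 1.751 ≈ 72.8 ng/mL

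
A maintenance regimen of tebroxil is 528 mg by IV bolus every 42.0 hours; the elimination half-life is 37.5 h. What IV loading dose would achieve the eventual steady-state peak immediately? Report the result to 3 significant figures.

k = ln 2 / 37.5 = 0.01848 h⁻¹
Accumulation ratio R = 1 / (1 − e^(−kτ)) = 1 / (1 − e^(−0.01848×42.0)) = 1 / (1 − 0.4601) = 1.852
Loading dose = maintenance dose × R = 528 × 1.852 ≈ 978 mg

978 mg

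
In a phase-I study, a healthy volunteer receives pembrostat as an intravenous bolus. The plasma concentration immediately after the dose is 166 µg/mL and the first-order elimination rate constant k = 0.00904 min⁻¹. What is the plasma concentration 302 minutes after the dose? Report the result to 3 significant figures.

10.8 µg/mL

C(t) = C₀ e^(−kt) = 166 × e^(−0.009040 × 302) = 166 × e^(−2.730) = 166 × 0.06521 ≈ 10.8 µg/mL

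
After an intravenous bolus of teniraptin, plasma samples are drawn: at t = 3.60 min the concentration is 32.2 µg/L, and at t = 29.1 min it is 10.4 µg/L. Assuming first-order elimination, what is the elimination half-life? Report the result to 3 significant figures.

15.6 minutes

k = ln(C₁/C₂) / (t₂ − t₁) = ln(32.2/10.4) / (29.1 − 3.60)
  = 1.130 / 25.50 = 0.04432 min⁻¹
t½ = ln 2 / k = ln 2 / 0.04432 ≈ 15.6 minutes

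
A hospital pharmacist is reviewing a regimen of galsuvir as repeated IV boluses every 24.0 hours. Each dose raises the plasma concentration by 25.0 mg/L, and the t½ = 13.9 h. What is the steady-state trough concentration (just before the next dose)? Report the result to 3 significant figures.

10.8 mg/L

k = ln 2 / 13.9 = 0.04987 h⁻¹
Fraction remaining after one interval: e^(−kτ) = e^(−0.04987 × 24.0) = 0.3022
R = 1 / (1 − 0.3022) = 1.433
Css,max = 25.0 × 1.433 = 35.82 mg/L
Css,min = Css,max × e^(−kτ) = 35.82 × 0.3022 ≈ 10.8 mg/L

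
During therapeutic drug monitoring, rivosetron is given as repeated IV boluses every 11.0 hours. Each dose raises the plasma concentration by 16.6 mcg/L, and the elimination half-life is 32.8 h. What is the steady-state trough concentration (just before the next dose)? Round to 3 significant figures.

k = ln 2 / 32.8 = 0.02113 h⁻¹
Fraction remaining after one interval: e^(−kτ) = e^(−0.02113 × 11.0) = 0.7926
R = 1 / (1 − 0.7926) = 4.821
Css,max = 16.6 × 4.821 = 80.03 mcg/L
Css,min = Css,max × e^(−kτ) = 80.03 × 0.7926 ≈ 63.4 mcg/L

63.4 mcg/L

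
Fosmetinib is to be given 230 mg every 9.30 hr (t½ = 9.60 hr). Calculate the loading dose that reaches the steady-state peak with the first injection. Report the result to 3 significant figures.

470 mg

k = ln 2 / 9.60 = 0.07220 hr⁻¹
Accumulation ratio R = 1 / (1 − e^(−kτ)) = 1 / (1 − e^(−0.07220×9.30)) = 1 / (1 − 0.5109) = 2.045
Loading dose = maintenance dose × R = 230 × 2.045 ≈ 470 mg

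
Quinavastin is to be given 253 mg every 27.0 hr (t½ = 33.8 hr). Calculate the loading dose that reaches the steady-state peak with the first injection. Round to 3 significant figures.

595 mg

k = ln 2 / 33.8 = 0.02051 hr⁻¹
Accumulation ratio R = 1 / (1 − e^(−kτ)) = 1 / (1 − e^(−0.02051×27.0)) = 1 / (1 − 0.5748) = 2.352
Loading dose = maintenance dose × R = 253 × 2.352 ≈ 595 mg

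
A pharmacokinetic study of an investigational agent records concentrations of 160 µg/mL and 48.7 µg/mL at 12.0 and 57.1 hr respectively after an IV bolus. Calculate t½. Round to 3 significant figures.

k = ln(C₁/C₂) / (t₂ − t₁) = ln(160/48.7) / (57.1 − 12.0)
  = 1.189 / 45.10 = 0.02637 hr⁻¹
t½ = ln 2 / k = ln 2 / 0.02637 ≈ 26.3 hours

26.3 hours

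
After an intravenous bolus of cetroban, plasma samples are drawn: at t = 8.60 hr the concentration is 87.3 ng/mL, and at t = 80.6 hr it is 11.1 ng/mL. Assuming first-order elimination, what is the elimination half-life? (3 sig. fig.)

k = ln(C₁/C₂) / (t₂ − t₁) = ln(87.3/11.1) / (80.6 − 8.60)
  = 2.062 / 72.00 = 0.02864 hr⁻¹
t½ = ln 2 / k = ln 2 / 0.02864 ≈ 24.2 hours

24.2 hours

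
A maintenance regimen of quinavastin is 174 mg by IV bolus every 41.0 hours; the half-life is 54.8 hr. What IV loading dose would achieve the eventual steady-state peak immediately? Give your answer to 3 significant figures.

k = ln 2 / 54.8 = 0.01265 hr⁻¹
Accumulation ratio R = 1 / (1 − e^(−kτ)) = 1 / (1 − e^(−0.01265×41.0)) = 1 / (1 − 0.5954) = 2.471
Loading dose = maintenance dose × R = 174 × 2.471 ≈ 430 mg

430 mg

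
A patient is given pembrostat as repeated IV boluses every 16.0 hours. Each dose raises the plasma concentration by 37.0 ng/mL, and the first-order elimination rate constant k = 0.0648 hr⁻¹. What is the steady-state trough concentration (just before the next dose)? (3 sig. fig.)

Fraction remaining after one interval: e^(−kτ) = e^(−0.06480 × 16.0) = 0.3546
R = 1 / (1 − 0.3546) = 1.549
Css,max = 37.0 × 1.549 = 57.33 ng/mL
Css,min = Css,max × e^(−kτ) = 57.33 × 0.3546 ≈ 20.3 ng/mL

20.3 ng/mL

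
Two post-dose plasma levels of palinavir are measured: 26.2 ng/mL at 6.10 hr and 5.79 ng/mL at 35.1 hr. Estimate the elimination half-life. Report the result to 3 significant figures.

k = ln(C₁/C₂) / (t₂ − t₁) = ln(26.2/5.79) / (35.1 − 6.10)
  = 1.510 / 29.00 = 0.05206 hr⁻¹
t½ = ln 2 / k = ln 2 / 0.05206 ≈ 13.3 hours

13.3 hours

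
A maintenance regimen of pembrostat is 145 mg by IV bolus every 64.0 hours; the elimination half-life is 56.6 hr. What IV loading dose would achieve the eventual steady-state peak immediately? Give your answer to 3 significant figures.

267 mg

k = ln 2 / 56.6 = 0.01225 hr⁻¹
Accumulation ratio R = 1 / (1 − e^(−kτ)) = 1 / (1 − e^(−0.01225×64.0)) = 1 / (1 − 0.4567) = 1.841
Loading dose = maintenance dose × R = 145 × 1.841 ≈ 267 mg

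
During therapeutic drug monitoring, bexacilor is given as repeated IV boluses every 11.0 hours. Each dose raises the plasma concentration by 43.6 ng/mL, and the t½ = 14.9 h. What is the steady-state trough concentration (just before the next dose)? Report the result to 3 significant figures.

k = ln 2 / 14.9 = 0.04652 h⁻¹
Fraction remaining after one interval: e^(−kτ) = e^(−0.04652 × 11.0) = 0.5995
R = 1 / (1 − 0.5995) = 2.497
Css,max = 43.6 × 2.497 = 108.9 ng/mL
Css,min = Css,max × e^(−kτ) = 108.9 × 0.5995 ≈ 65.3 ng/mL

65.3 ng/mL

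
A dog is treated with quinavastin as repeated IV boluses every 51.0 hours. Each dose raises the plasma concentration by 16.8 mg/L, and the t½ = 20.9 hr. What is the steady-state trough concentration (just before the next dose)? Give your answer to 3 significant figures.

k = ln 2 / 20.9 = 0.03316 hr⁻¹
Fraction remaining after one interval: e^(−kτ) = e^(−0.03316 × 51.0) = 0.1843
R = 1 / (1 − 0.1843) = 1.226
Css,max = 16.8 × 1.226 = 20.59 mg/L
Css,min = Css,max × e^(−kτ) = 20.59 × 0.1843 ≈ 3.79 mg/L

3.79 mg/L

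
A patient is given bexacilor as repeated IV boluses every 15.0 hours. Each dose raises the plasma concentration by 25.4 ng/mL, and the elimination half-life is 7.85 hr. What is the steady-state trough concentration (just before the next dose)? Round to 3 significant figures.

k = ln 2 / 7.85 = 0.08830 hr⁻¹
Fraction remaining after one interval: e^(−kτ) = e^(−0.08830 × 15.0) = 0.2659
R = 1 / (1 − 0.2659) = 1.362
Css,max = 25.4 × 1.362 = 34.60 ng/mL
Css,min = Css,max × e^(−kτ) = 34.60 × 0.2659 ≈ 9.20 ng/mL

9.20 ng/mL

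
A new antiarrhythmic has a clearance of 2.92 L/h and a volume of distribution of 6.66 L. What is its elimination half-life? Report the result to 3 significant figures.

k = CL / V = 2.92 / 6.66 = 0.4384 h⁻¹
t½ = ln 2 / k = ln 2 / 0.4384 ≈ 1.58 hours

1.58 hours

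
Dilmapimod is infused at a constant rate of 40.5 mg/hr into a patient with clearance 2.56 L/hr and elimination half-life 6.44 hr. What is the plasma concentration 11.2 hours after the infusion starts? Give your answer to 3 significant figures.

Css = rate / CL = 40.5 / 2.56 = 15.82 µg/mL
k = ln 2 / 6.44 = 0.1076 hr⁻¹
C(t) = Css (1 − e^(−kt)) = 15.82 × (1 − e^(−1.205)) = 15.82 × 0.7004 ≈ 11.1 µg/mL

11.1 µg/mL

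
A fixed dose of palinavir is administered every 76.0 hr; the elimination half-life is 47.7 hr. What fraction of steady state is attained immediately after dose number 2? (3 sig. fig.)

k = ln 2 / 47.7 = 0.01453 hr⁻¹
f_n = 1 − e^(−nkτ) = 1 − e^(−2 × 0.01453 × 76.0) = 1 − e^(−2.209) = 1 − 0.1098 ≈ 0.890

0.890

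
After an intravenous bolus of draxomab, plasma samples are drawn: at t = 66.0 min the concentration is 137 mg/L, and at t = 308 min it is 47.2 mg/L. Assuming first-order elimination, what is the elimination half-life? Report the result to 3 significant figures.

k = ln(C₁/C₂) / (t₂ − t₁) = ln(137/47.2) / (308 − 66.0)
  = 1.066 / 242.0 = 0.004403 min⁻¹
t½ = ln 2 / k = ln 2 / 0.004403 ≈ 157 minutes

157 minutes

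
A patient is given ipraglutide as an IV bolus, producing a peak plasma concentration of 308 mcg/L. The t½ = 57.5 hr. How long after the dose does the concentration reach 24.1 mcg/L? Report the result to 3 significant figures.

211 hours

k = ln 2 / 57.5 = 0.01205 hr⁻¹
C(t) = C₀ e^(−kt)  ⇒  t = ln(C₀/C) / k
t = ln(308/24.1) / 0.01205 = 2.548 / 0.01205 ≈ 211 hours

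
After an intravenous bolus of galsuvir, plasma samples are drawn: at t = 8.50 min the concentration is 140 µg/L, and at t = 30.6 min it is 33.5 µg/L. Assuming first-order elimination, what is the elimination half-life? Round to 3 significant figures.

10.7 minutes

k = ln(C₁/C₂) / (t₂ − t₁) = ln(140/33.5) / (30.6 − 8.50)
  = 1.430 / 22.10 = 0.06471 min⁻¹
t½ = ln 2 / k = ln 2 / 0.06471 ≈ 10.7 minutes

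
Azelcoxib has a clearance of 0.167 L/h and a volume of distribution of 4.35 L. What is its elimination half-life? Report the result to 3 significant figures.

k = CL / V = 0.167 / 4.35 = 0.03839 h⁻¹
t½ = ln 2 / k = ln 2 / 0.03839 ≈ 18.1 hours

18.1 hours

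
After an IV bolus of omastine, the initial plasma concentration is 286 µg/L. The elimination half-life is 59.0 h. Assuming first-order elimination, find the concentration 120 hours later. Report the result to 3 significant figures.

k = ln 2 / 59.0 = 0.01175 h⁻¹
C(t) = C₀ e^(−kt) = 286 × e^(−0.01175 × 120) = 286 × e^(−1.410) = 286 × 0.2442 ≈ 69.8 µg/L

69.8 µg/L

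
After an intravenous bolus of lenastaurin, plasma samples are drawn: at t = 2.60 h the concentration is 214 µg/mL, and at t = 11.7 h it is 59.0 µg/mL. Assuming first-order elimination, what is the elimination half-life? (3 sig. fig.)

k = ln(C₁/C₂) / (t₂ − t₁) = ln(214/59.0) / (11.7 − 2.60)
  = 1.288 / 9.100 = 0.1416 h⁻¹
t½ = ln 2 / k = ln 2 / 0.1416 ≈ 4.90 hours

4.90 hours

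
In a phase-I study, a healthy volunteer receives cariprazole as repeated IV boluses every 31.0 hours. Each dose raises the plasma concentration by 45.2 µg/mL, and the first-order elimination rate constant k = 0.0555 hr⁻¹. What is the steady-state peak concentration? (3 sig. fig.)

55.1 µg/mL

Fraction remaining after one interval: e^(−kτ) = e^(−0.05550 × 31.0) = 0.1790
R = 1 / (1 − 0.1790) = 1.218
Css,max = 45.2 × 1.218 ≈ 55.1 µg/mL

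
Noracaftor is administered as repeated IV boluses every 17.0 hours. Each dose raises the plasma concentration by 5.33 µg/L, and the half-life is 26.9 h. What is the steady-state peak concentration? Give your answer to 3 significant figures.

15.0 µg/L

k = ln 2 / 26.9 = 0.02577 h⁻¹
Fraction remaining after one interval: e^(−kτ) = e^(−0.02577 × 17.0) = 0.6453
R = 1 / (1 − 0.6453) = 2.819
Css,max = 5.33 × 2.819 ≈ 15.0 µg/L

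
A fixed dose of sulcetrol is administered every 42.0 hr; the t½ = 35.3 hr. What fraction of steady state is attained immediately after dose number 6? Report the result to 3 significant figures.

k = ln 2 / 35.3 = 0.01964 hr⁻¹
f_n = 1 − e^(−nkτ) = 1 − e^(−6 × 0.01964 × 42.0) = 1 − e^(−4.948) = 1 − 0.007096 ≈ 0.993

0.993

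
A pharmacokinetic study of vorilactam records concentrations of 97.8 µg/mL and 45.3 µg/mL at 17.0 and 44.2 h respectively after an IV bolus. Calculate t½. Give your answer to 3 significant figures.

24.5 hours

k = ln(C₁/C₂) / (t₂ − t₁) = ln(97.8/45.3) / (44.2 − 17.0)
  = 0.7696 / 27.20 = 0.02829 h⁻¹
t½ = ln 2 / k = ln 2 / 0.02829 ≈ 24.5 hours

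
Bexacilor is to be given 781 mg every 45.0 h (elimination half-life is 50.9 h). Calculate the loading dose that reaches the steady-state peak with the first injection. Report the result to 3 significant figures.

1700 mg

k = ln 2 / 50.9 = 0.01362 h⁻¹
Accumulation ratio R = 1 / (1 − e^(−kτ)) = 1 / (1 − e^(−0.01362×45.0)) = 1 / (1 − 0.5418) = 2.183
Loading dose = maintenance dose × R = 781 × 2.183 ≈ 1700 mg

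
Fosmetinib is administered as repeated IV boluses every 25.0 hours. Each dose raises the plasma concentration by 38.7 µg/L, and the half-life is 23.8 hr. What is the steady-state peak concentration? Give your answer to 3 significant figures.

k = ln 2 / 23.8 = 0.02912 hr⁻¹
Fraction remaining after one interval: e^(−kτ) = e^(−0.02912 × 25.0) = 0.4828
R = 1 / (1 − 0.4828) = 1.934
Css,max = 38.7 × 1.934 ≈ 74.8 µg/L

74.8 µg/L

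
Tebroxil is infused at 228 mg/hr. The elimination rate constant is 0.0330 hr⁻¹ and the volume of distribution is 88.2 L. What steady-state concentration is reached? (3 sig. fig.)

78.3 mg/L

CL = k · V = 0.0330 × 88.2 = 2.911 L/hr
Css = rate / CL = 228 / 2.911 ≈ 78.3 mg/L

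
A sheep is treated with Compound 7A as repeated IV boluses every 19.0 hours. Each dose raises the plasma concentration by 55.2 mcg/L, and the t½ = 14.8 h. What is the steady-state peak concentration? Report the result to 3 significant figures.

k = ln 2 / 14.8 = 0.04683 h⁻¹
Fraction remaining after one interval: e^(−kτ) = e^(−0.04683 × 19.0) = 0.4107
R = 1 / (1 − 0.4107) = 1.697
Css,max = 55.2 × 1.697 ≈ 93.7 mcg/L

93.7 mcg/L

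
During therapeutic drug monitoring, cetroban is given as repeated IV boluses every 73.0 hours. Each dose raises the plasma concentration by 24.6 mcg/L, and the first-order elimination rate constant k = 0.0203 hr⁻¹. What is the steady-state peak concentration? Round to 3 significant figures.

Fraction remaining after one interval: e^(−kτ) = e^(−0.02030 × 73.0) = 0.2272
R = 1 / (1 − 0.2272) = 1.294
Css,max = 24.6 × 1.294 ≈ 31.8 mcg/L

31.8 mcg/L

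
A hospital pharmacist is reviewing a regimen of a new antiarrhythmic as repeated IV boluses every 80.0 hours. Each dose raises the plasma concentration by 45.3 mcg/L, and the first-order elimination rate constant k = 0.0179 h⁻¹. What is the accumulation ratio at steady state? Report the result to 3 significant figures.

1.31

Fraction remaining after one interval: e^(−kτ) = e^(−0.01790 × 80.0) = 0.2388
R = 1 / (1 − 0.2388) = 1 / 0.7612 ≈ 1.31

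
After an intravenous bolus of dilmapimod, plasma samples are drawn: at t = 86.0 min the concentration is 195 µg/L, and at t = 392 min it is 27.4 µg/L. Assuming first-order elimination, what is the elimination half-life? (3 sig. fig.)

k = ln(C₁/C₂) / (t₂ − t₁) = ln(195/27.4) / (392 − 86.0)
  = 1.962 / 306.0 = 0.006413 min⁻¹
t½ = ln 2 / k = ln 2 / 0.006413 ≈ 108 minutes

108 minutes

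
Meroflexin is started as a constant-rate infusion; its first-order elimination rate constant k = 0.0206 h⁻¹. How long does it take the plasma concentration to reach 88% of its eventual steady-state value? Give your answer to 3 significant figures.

103 hours

f = 1 − e^(−kt)  ⇒  t = −ln(1 − f) / k
t = −ln(1 − 0.88) / 0.02060 = 2.120 / 0.02060 ≈ 103 hours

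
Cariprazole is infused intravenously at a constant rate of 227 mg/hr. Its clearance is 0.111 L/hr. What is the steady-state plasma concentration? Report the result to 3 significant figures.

Css = infusion rate / CL = 227 / 0.111 ≈ 2050 µg/mL

2050 µg/mL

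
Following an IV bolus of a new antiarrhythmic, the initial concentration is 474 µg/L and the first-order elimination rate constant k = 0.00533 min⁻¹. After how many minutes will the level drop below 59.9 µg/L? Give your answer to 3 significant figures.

C(t) = C₀ e^(−kt)  ⇒  t = ln(C₀/C) / k
t = ln(474/59.9) / 0.005330 = 2.069 / 0.005330 ≈ 388 minutes

388 minutes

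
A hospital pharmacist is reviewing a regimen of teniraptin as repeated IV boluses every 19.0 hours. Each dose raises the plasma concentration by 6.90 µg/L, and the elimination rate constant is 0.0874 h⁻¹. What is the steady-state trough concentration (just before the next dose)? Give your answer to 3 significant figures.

Fraction remaining after one interval: e^(−kτ) = e^(−0.08740 × 19.0) = 0.1900
R = 1 / (1 − 0.1900) = 1.235
Css,max = 6.90 × 1.235 = 8.519 µg/L
Css,min = Css,max × e^(−kτ) = 8.519 × 0.1900 ≈ 1.62 µg/L

1.62 µg/L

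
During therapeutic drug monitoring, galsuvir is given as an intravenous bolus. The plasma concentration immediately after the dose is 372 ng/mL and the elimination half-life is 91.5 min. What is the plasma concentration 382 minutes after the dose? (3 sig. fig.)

20.6 ng/mL

k = ln 2 / 91.5 = 0.007575 min⁻¹
C(t) = C₀ e^(−kt) = 372 × e^(−0.007575 × 382) = 372 × e^(−2.894) = 372 × 0.05537 ≈ 20.6 ng/mL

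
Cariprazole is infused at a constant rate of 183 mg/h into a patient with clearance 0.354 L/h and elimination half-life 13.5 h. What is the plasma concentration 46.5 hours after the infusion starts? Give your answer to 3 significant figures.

Css = rate / CL = 183 / 0.354 = 516.9 mg/L
k = ln 2 / 13.5 = 0.05134 h⁻¹
C(t) = Css (1 − e^(−kt)) = 516.9 × (1 − e^(−2.388)) = 516.9 × 0.9081 ≈ 469 mg/L

469 mg/L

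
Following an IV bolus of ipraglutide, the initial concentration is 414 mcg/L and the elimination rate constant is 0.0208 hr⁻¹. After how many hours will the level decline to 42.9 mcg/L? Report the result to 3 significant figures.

109 hours

C(t) = C₀ e^(−kt)  ⇒  t = ln(C₀/C) / k
t = ln(414/42.9) / 0.02080 = 2.267 / 0.02080 ≈ 109 hours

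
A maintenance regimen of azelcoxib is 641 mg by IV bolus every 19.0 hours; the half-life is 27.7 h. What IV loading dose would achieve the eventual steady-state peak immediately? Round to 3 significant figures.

1690 mg

k = ln 2 / 27.7 = 0.02502 h⁻¹
Accumulation ratio R = 1 / (1 − e^(−kτ)) = 1 / (1 − e^(−0.02502×19.0)) = 1 / (1 − 0.6216) = 2.643
Loading dose = maintenance dose × R = 641 × 2.643 ≈ 1690 mg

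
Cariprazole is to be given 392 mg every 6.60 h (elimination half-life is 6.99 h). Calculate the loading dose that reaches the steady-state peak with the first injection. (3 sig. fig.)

k = ln 2 / 6.99 = 0.09916 h⁻¹
Accumulation ratio R = 1 / (1 − e^(−kτ)) = 1 / (1 − e^(−0.09916×6.60)) = 1 / (1 − 0.5197) = 2.082
Loading dose = maintenance dose × R = 392 × 2.082 ≈ 816 mg

816 mg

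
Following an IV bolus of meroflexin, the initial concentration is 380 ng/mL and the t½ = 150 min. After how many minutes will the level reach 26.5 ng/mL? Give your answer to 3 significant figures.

576 minutes

k = ln 2 / 150 = 0.004621 min⁻¹
C(t) = C₀ e^(−kt)  ⇒  t = ln(C₀/C) / k
t = ln(380/26.5) / 0.004621 = 2.663 / 0.004621 ≈ 576 minutes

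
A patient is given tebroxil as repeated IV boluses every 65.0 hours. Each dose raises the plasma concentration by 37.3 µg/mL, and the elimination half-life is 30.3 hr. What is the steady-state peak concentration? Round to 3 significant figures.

48.2 µg/mL

k = ln 2 / 30.3 = 0.02288 hr⁻¹
Fraction remaining after one interval: e^(−kτ) = e^(−0.02288 × 65.0) = 0.2261
R = 1 / (1 − 0.2261) = 1.292
Css,max = 37.3 × 1.292 ≈ 48.2 µg/mL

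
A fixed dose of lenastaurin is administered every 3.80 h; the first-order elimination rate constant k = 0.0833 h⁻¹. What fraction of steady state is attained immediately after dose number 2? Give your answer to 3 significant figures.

f_n = 1 − e^(−nkτ) = 1 − e^(−2 × 0.08330 × 3.80) = 1 − e^(−0.6331) = 1 − 0.5310 ≈ 0.469

0.469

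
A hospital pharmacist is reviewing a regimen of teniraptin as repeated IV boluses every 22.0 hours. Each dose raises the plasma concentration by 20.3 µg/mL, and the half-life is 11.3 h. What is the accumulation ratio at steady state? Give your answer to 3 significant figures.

1.35

k = ln 2 / 11.3 = 0.06134 h⁻¹
Fraction remaining after one interval: e^(−kτ) = e^(−0.06134 × 22.0) = 0.2594
R = 1 / (1 − 0.2594) = 1 / 0.7406 ≈ 1.35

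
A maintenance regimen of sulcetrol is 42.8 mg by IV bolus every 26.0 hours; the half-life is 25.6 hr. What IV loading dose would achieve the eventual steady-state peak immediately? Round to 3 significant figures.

k = ln 2 / 25.6 = 0.02708 hr⁻¹
Accumulation ratio R = 1 / (1 − e^(−kτ)) = 1 / (1 − e^(−0.02708×26.0)) = 1 / (1 − 0.4946) = 1.979
Loading dose = maintenance dose × R = 42.8 × 1.979 ≈ 84.7 mg

84.7 mg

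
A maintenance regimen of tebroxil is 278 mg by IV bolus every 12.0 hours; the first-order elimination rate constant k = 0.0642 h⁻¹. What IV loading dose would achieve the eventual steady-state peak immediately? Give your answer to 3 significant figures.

Accumulation ratio R = 1 / (1 − e^(−kτ)) = 1 / (1 − e^(−0.06420×12.0)) = 1 / (1 − 0.4628) = 1.862
Loading dose = maintenance dose × R = 278 × 1.862 ≈ 518 mg

518 mg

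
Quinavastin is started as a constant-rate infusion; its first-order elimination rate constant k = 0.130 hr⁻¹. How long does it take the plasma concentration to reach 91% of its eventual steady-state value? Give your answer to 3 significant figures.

f = 1 − e^(−kt)  ⇒  t = −ln(1 − f) / k
t = −ln(1 − 0.91) / 0.1300 = 2.408 / 0.1300 ≈ 18.5 hours

18.5 hours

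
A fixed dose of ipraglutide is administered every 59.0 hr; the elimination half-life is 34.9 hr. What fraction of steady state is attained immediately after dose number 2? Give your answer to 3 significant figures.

0.904

k = ln 2 / 34.9 = 0.01986 hr⁻¹
f_n = 1 − e^(−nkτ) = 1 − e^(−2 × 0.01986 × 59.0) = 1 − e^(−2.344) = 1 − 0.09598 ≈ 0.904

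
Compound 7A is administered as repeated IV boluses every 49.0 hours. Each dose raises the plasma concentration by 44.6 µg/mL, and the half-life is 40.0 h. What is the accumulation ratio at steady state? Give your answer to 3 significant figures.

1.75

k = ln 2 / 40.0 = 0.01733 h⁻¹
Fraction remaining after one interval: e^(−kτ) = e^(−0.01733 × 49.0) = 0.4278
R = 1 / (1 − 0.4278) = 1 / 0.5722 ≈ 1.75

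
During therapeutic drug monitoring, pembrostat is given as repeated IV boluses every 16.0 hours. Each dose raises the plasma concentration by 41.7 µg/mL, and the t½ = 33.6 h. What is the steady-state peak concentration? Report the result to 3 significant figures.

k = ln 2 / 33.6 = 0.02063 h⁻¹
Fraction remaining after one interval: e^(−kτ) = e^(−0.02063 × 16.0) = 0.7189
R = 1 / (1 − 0.7189) = 3.557
Css,max = 41.7 × 3.557 ≈ 148 µg/mL

148 µg/mL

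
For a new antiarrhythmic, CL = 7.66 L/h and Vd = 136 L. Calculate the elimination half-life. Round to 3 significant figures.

k = CL / V = 7.66 / 136 = 0.05632 h⁻¹
t½ = ln 2 / k = ln 2 / 0.05632 ≈ 12.3 hours

12.3 hours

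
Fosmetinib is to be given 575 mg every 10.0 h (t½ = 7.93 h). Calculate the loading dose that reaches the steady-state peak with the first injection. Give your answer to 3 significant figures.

k = ln 2 / 7.93 = 0.08741 h⁻¹
Accumulation ratio R = 1 / (1 − e^(−kτ)) = 1 / (1 − e^(−0.08741×10.0)) = 1 / (1 − 0.4172) = 1.716
Loading dose = maintenance dose × R = 575 × 1.716 ≈ 987 mg

987 mg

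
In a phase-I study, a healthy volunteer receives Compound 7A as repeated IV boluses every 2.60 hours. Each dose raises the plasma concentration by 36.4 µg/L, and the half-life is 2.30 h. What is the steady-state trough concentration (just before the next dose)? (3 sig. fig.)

k = ln 2 / 2.30 = 0.3014 h⁻¹
Fraction remaining after one interval: e^(−kτ) = e^(−0.3014 × 2.60) = 0.4568
R = 1 / (1 − 0.4568) = 1.841
Css,max = 36.4 × 1.841 = 67.01 µg/L
Css,min = Css,max × e^(−kτ) = 67.01 × 0.4568 ≈ 30.6 µg/L

30.6 µg/L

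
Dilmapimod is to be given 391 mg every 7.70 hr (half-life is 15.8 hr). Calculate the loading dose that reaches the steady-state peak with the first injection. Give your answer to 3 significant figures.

1360 mg

k = ln 2 / 15.8 = 0.04387 hr⁻¹
Accumulation ratio R = 1 / (1 − e^(−kτ)) = 1 / (1 − e^(−0.04387×7.70)) = 1 / (1 − 0.7133) = 3.488
Loading dose = maintenance dose × R = 391 × 3.488 ≈ 1360 mg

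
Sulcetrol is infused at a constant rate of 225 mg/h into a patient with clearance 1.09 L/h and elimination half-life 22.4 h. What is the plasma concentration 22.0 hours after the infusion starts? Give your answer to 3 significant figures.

Css = rate / CL = 225 / 1.09 = 206.4 mg/L
k = ln 2 / 22.4 = 0.03094 h⁻¹
C(t) = Css (1 − e^(−kt)) = 206.4 × (1 − e^(−0.6808)) = 206.4 × 0.4938 ≈ 102 mg/L

102 mg/L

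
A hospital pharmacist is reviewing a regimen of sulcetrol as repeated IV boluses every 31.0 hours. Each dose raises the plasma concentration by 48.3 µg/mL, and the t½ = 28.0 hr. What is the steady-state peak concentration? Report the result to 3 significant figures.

90.1 µg/mL

k = ln 2 / 28.0 = 0.02476 hr⁻¹
Fraction remaining after one interval: e^(−kτ) = e^(−0.02476 × 31.0) = 0.4642
R = 1 / (1 − 0.4642) = 1.866
Css,max = 48.3 × 1.866 ≈ 90.1 µg/mL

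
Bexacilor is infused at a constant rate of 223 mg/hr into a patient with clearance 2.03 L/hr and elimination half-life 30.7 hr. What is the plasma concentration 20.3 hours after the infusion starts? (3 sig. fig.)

Css = rate / CL = 223 / 2.03 = 109.9 mg/L
k = ln 2 / 30.7 = 0.02258 hr⁻¹
C(t) = Css (1 − e^(−kt)) = 109.9 × (1 − e^(−0.4583)) = 109.9 × 0.3677 ≈ 40.4 mg/L

40.4 mg/L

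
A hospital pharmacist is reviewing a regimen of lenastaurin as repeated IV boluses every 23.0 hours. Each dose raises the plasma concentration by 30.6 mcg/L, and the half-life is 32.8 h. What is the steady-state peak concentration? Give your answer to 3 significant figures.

79.5 mcg/L

k = ln 2 / 32.8 = 0.02113 h⁻¹
Fraction remaining after one interval: e^(−kτ) = e^(−0.02113 × 23.0) = 0.6151
R = 1 / (1 − 0.6151) = 2.598
Css,max = 30.6 × 2.598 ≈ 79.5 mcg/L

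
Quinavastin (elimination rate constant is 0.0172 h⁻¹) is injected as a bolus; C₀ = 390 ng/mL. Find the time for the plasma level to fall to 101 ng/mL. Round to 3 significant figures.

C(t) = C₀ e^(−kt)  ⇒  t = ln(C₀/C) / k
t = ln(390/101) / 0.01720 = 1.351 / 0.01720 ≈ 78.5 hours

78.5 hours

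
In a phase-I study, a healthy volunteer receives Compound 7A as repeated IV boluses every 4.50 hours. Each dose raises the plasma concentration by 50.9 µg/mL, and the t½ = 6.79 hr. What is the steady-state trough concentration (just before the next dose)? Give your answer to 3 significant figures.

87.3 µg/mL

k = ln 2 / 6.79 = 0.1021 hr⁻¹
Fraction remaining after one interval: e^(−kτ) = e^(−0.1021 × 4.50) = 0.6317
R = 1 / (1 − 0.6317) = 2.715
Css,max = 50.9 × 2.715 = 138.2 µg/mL
Css,min = Css,max × e^(−kτ) = 138.2 × 0.6317 ≈ 87.3 µg/mL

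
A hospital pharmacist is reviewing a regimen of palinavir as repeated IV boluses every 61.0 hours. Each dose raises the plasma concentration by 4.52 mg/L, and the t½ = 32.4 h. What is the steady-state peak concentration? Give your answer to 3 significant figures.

6.20 mg/L

k = ln 2 / 32.4 = 0.02139 h⁻¹
Fraction remaining after one interval: e^(−kτ) = e^(−0.02139 × 61.0) = 0.2712
R = 1 / (1 − 0.2712) = 1.372
Css,max = 4.52 × 1.372 ≈ 6.20 mg/L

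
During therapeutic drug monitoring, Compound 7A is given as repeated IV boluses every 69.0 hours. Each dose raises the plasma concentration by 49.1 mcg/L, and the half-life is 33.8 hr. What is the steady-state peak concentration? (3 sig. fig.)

k = ln 2 / 33.8 = 0.02051 hr⁻¹
Fraction remaining after one interval: e^(−kτ) = e^(−0.02051 × 69.0) = 0.2429
R = 1 / (1 − 0.2429) = 1.321
Css,max = 49.1 × 1.321 ≈ 64.9 mcg/L

64.9 mcg/L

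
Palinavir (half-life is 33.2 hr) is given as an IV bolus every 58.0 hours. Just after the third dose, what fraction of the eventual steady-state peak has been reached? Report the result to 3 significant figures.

k = ln 2 / 33.2 = 0.02088 hr⁻¹
f_n = 1 − e^(−nkτ) = 1 − e^(−3 × 0.02088 × 58.0) = 1 − e^(−3.633) = 1 − 0.02644 ≈ 0.974

0.974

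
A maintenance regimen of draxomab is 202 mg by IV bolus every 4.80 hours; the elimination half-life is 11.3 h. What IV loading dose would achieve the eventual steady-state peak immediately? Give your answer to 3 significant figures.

k = ln 2 / 11.3 = 0.06134 h⁻¹
Accumulation ratio R = 1 / (1 − e^(−kτ)) = 1 / (1 − e^(−0.06134×4.80)) = 1 / (1 − 0.7450) = 3.921
Loading dose = maintenance dose × R = 202 × 3.921 ≈ 792 mg

792 mg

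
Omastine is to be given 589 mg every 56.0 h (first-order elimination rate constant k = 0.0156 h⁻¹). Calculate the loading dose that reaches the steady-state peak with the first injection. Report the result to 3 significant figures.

1010 mg

Accumulation ratio R = 1 / (1 − e^(−kτ)) = 1 / (1 − e^(−0.01560×56.0)) = 1 / (1 − 0.4174) = 1.717
Loading dose = maintenance dose × R = 589 × 1.717 ≈ 1010 mg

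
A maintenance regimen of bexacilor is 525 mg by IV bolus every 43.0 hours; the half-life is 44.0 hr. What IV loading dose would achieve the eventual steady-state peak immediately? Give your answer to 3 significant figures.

1070 mg

k = ln 2 / 44.0 = 0.01575 hr⁻¹
Accumulation ratio R = 1 / (1 − e^(−kτ)) = 1 / (1 − e^(−0.01575×43.0)) = 1 / (1 − 0.5079) = 2.032
Loading dose = maintenance dose × R = 525 × 2.032 ≈ 1070 mg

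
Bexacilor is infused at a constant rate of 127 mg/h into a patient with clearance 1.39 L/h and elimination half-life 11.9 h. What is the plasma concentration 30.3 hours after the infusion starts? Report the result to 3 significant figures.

Css = rate / CL = 127 / 1.39 = 91.37 mg/L
k = ln 2 / 11.9 = 0.05825 h⁻¹
C(t) = Css (1 − e^(−kt)) = 91.37 × (1 − e^(−1.765)) = 91.37 × 0.8288 ≈ 75.7 mg/L

75.7 mg/L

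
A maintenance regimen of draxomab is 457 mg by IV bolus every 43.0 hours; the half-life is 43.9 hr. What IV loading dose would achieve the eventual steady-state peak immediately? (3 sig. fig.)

k = ln 2 / 43.9 = 0.01579 hr⁻¹
Accumulation ratio R = 1 / (1 − e^(−kτ)) = 1 / (1 − e^(−0.01579×43.0)) = 1 / (1 − 0.5072) = 2.029
Loading dose = maintenance dose × R = 457 × 2.029 ≈ 927 mg

927 mg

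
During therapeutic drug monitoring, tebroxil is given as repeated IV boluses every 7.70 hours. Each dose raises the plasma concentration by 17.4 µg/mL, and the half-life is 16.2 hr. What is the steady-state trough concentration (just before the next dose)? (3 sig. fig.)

k = ln 2 / 16.2 = 0.04279 hr⁻¹
Fraction remaining after one interval: e^(−kτ) = e^(−0.04279 × 7.70) = 0.7193
R = 1 / (1 − 0.7193) = 3.563
Css,max = 17.4 × 3.563 = 61.99 µg/mL
Css,min = Css,max × e^(−kτ) = 61.99 × 0.7193 ≈ 44.6 µg/mL

44.6 µg/mL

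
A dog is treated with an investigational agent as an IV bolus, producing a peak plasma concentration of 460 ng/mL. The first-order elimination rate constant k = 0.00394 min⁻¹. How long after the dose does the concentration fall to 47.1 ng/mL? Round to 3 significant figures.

C(t) = C₀ e^(−kt)  ⇒  t = ln(C₀/C) / k
t = ln(460/47.1) / 0.003940 = 2.279 / 0.003940 ≈ 578 minutes

578 minutes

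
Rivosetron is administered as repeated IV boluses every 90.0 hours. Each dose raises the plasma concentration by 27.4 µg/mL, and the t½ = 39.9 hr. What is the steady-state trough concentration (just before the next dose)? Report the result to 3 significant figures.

7.26 µg/mL

k = ln 2 / 39.9 = 0.01737 hr⁻¹
Fraction remaining after one interval: e^(−kτ) = e^(−0.01737 × 90.0) = 0.2094
R = 1 / (1 − 0.2094) = 1.265
Css,max = 27.4 × 1.265 = 34.66 µg/mL
Css,min = Css,max × e^(−kτ) = 34.66 × 0.2094 ≈ 7.26 µg/mL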